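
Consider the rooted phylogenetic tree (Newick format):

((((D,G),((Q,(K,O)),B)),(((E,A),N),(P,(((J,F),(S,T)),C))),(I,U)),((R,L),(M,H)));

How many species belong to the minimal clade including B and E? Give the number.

The MRCA of B and E is the node subtending (((D,G),((Q,(K,O)),B)),(((E,A),N),(P,(((J,F),(S,T)),C))),(I,U)).
That clade contains 17 terminal taxa: A, B, C, D, E, F, G, I, J, K, N, O, P, Q, S, T, U.

17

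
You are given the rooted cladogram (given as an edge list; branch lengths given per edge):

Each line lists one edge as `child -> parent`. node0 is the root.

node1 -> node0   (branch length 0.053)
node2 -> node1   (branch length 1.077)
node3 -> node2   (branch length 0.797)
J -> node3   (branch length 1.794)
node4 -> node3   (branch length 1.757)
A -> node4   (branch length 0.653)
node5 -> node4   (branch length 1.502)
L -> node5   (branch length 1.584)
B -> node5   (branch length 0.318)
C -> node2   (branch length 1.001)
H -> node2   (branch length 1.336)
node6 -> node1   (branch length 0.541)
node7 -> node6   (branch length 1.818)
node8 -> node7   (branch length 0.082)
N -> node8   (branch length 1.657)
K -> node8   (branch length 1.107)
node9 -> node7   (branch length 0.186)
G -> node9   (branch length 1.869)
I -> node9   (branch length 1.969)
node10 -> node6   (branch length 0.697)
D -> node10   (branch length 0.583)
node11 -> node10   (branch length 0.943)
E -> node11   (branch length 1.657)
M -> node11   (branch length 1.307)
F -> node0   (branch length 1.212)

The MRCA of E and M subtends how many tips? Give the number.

The MRCA of E and M is the node subtending (E,M).
That clade contains 2 terminal taxa: E, M.

2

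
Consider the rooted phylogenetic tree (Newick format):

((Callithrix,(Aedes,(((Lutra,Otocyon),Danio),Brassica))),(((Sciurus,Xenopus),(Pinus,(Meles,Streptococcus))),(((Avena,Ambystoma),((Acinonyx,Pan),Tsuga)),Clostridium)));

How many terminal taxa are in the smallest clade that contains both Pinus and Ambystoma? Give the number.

The MRCA of Pinus and Ambystoma is the node subtending (((Sciurus,Xenopus),(Pinus,(Meles,Streptococcus))),(((Avena,Ambystoma),((Acinonyx,Pan),Tsuga)),Clostridium)).
That clade contains 11 terminal taxa: Acinonyx, Ambystoma, Avena, Clostridium, Meles, Pan, Pinus, Sciurus, Streptococcus, Tsuga, Xenopus.

11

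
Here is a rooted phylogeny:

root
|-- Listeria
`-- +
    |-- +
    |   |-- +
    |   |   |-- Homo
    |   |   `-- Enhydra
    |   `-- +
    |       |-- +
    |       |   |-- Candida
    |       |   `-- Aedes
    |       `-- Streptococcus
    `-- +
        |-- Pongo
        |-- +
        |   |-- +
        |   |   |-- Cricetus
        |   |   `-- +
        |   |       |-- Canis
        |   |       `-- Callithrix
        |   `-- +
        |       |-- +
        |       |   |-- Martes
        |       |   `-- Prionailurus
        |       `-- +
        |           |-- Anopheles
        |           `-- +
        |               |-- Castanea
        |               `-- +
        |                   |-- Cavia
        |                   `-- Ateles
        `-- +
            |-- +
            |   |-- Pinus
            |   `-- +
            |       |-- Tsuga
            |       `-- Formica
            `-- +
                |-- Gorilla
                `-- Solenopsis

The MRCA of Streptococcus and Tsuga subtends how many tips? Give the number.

20

The MRCA of Streptococcus and Tsuga is the node subtending (((Homo,Enhydra),((Candida,Aedes),Streptococcus)),(Pongo,((Cricetus,(Canis,Callithrix)),((Martes,Prionailurus),(Anopheles,(Castanea,(Cavia,Ateles))))),((Pinus,(Tsuga,Formica)),(Gorilla,Solenopsis)))).
That clade contains 20 terminal taxa: Aedes, Anopheles, Ateles, Callithrix, Candida, Canis, Castanea, Cavia, Cricetus, Enhydra, Formica, Gorilla, Homo, Martes, Pinus, Pongo, Prionailurus, Solenopsis, Streptococcus, Tsuga.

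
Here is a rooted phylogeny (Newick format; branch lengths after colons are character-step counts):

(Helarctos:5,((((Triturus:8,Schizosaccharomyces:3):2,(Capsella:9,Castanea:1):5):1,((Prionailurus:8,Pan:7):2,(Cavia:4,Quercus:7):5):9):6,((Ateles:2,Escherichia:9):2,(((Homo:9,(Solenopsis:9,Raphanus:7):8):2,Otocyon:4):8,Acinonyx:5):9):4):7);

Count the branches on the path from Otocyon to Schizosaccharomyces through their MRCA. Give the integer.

8

The MRCA of Otocyon and Schizosaccharomyces is the node subtending ((((Triturus,Schizosaccharomyces),(Capsella,Castanea)),((Prionailurus,Pan),(Cavia,Quercus))),((Ateles,Escherichia),(((Homo,(Solenopsis,Raphanus)),Otocyon),Acinonyx))).
From Otocyon up to that node: 4 branches. From Schizosaccharomyces up to the same node: 4 branches. Total: 4 + 4 = 8.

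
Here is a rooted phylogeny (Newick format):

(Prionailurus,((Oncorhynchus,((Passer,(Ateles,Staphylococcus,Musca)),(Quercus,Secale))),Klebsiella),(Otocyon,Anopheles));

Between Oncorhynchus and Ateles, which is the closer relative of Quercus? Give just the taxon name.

Ateles

The MRCA of Quercus and Ateles subtends ((Passer,(Ateles,Staphylococcus,Musca)),(Quercus,Secale)) (6 taxa).
The MRCA of Quercus and Oncorhynchus subtends (Oncorhynchus,((Passer,(Ateles,Staphylococcus,Musca)),(Quercus,Secale))) (7 taxa).
The first is nested inside the second, so Quercus shares a more recent common ancestor with Ateles.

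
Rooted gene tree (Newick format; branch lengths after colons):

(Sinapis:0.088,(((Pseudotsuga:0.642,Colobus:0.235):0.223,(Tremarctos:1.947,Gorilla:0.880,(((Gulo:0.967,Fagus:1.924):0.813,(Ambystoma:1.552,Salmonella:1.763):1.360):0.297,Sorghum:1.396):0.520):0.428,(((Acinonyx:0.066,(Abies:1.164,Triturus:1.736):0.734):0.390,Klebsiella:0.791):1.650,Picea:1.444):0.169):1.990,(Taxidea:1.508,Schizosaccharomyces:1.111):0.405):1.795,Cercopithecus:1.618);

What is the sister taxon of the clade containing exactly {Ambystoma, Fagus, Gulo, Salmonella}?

Sorghum

The clade containing exactly {Ambystoma, Fagus, Gulo, Salmonella} attaches to the tree at the node subtending (((Gulo,Fagus),(Ambystoma,Salmonella)),Sorghum).
The other lineage descending from that same node — the sister group — is the single tip Sorghum.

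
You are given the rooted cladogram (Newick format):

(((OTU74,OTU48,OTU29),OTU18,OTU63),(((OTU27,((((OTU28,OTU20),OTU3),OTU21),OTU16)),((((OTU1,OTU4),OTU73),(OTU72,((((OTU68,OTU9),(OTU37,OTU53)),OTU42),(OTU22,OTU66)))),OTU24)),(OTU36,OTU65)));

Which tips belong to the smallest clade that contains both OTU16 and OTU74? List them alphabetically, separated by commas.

OTU1, OTU16, OTU18, OTU20, OTU21, OTU22, OTU24, OTU27, OTU28, OTU29, OTU3, OTU36, OTU37, OTU4, OTU42, OTU48, OTU53, OTU63, OTU65, OTU66, OTU68, OTU72, OTU73, OTU74, OTU9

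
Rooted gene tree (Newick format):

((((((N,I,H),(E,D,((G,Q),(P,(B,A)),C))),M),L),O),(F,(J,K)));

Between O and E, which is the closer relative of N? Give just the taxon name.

E

The MRCA of N and E subtends ((N,I,H),(E,D,((G,Q),(P,(B,A)),C))) (11 taxa).
The MRCA of N and O subtends (((((N,I,H),(E,D,((G,Q),(P,(B,A)),C))),M),L),O) (14 taxa).
The first is nested inside the second, so N shares a more recent common ancestor with E.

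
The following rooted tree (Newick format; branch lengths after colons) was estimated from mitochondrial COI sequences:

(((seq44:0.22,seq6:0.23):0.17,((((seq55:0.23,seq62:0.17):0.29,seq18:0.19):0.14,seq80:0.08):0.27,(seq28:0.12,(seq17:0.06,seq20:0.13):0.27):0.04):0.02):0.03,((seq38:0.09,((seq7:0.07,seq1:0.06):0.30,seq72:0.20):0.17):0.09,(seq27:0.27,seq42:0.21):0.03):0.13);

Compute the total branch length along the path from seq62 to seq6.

The path runs seq62 → … → MRCA → … → seq6; the MRCA is the node subtending ((seq44,seq6),((((seq55,seq62),seq18),seq80),(seq28,(seq17,seq20)))).
Branch lengths along that path: 0.17 + 0.29 + 0.14 + 0.27 + 0.02 + 0.17 + 0.23 = 1.29.

1.29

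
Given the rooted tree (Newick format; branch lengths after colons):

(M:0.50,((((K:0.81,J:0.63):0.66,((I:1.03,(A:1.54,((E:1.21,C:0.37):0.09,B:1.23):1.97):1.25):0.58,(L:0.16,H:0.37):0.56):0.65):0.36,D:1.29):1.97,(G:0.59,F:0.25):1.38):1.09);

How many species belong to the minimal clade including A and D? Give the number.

10

The MRCA of A and D is the node subtending (((K,J),((I,(A,((E,C),B))),(L,H))),D).
That clade contains 10 terminal taxa: A, B, C, D, E, H, I, J, K, L.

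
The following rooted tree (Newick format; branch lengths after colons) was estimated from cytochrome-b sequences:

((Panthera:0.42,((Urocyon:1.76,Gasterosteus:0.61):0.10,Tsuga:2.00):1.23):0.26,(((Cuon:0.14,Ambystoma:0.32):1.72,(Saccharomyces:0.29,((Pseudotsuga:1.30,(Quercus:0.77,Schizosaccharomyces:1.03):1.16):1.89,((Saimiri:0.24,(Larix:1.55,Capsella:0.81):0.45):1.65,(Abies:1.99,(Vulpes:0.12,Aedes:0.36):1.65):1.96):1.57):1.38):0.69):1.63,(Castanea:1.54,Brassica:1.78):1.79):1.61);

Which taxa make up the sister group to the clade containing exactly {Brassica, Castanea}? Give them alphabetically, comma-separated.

The clade containing exactly {Brassica, Castanea} attaches to the tree at the node subtending (((Cuon,Ambystoma),(Saccharomyces,((Pseudotsuga,(Quercus,Schizosaccharomyces)),((Saimiri,(Larix,Capsella)),(Abies,(Vulpes,Aedes)))))),(Castanea,Brassica)).
The other lineage descending from that same node — the sister group — is ((Cuon,Ambystoma),(Saccharomyces,((Pseudotsuga,(Quercus,Schizosaccharomyces)),((Saimiri,(Larix,Capsella)),(Abies,(Vulpes,Aedes)))))); its 12 tips in alphabetical order are the answer.

Abies, Aedes, Ambystoma, Capsella, Cuon, Larix, Pseudotsuga, Quercus, Saccharomyces, Saimiri, Schizosaccharomyces, Vulpes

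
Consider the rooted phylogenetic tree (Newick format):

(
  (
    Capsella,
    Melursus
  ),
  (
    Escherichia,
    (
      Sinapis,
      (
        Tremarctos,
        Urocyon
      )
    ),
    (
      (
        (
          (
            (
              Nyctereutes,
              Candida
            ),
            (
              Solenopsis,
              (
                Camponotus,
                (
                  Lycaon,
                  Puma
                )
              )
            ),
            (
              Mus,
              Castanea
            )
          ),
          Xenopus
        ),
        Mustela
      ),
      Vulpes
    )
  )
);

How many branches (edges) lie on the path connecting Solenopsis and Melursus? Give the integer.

9

The MRCA of Solenopsis and Melursus is the root of the tree.
From Solenopsis up to that node: 7 branches. From Melursus up to the same node: 2 branches. Total: 7 + 2 = 9.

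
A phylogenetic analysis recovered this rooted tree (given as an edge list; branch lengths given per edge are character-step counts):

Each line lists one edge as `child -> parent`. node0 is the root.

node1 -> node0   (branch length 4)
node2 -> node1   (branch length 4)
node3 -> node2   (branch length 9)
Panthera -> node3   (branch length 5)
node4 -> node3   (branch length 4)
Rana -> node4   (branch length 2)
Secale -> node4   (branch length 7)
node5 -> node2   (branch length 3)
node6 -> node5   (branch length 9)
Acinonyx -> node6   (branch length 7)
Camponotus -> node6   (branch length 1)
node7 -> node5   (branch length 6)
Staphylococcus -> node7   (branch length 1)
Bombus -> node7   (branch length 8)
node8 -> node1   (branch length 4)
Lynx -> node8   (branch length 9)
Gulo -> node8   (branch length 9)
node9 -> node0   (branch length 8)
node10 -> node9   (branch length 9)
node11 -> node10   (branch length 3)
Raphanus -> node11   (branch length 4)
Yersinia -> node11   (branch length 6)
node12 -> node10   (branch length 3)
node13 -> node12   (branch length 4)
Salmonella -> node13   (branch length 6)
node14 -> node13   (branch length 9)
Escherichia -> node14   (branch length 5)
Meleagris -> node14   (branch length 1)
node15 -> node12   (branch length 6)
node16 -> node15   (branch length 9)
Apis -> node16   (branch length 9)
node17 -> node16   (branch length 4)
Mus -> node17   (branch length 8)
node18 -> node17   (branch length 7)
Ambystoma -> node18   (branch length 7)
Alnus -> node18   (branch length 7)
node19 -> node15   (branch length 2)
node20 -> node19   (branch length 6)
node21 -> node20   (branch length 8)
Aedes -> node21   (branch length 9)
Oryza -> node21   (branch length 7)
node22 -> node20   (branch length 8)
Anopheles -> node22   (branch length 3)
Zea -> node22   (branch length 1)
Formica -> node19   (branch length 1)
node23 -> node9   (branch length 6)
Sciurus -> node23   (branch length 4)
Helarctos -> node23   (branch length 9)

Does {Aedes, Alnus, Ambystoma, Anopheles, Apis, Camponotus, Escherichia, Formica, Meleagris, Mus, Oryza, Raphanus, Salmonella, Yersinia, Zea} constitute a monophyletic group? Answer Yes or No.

The MRCA of the listed taxa is the root, so the smallest clade containing them is the whole tree.
That clade also contains Acinonyx, Bombus, Gulo, Helarctos, Lynx, Panthera, Rana, Sciurus, Secale, Staphylococcus, which are not in the proposed group, so the group is not monophyletic.

No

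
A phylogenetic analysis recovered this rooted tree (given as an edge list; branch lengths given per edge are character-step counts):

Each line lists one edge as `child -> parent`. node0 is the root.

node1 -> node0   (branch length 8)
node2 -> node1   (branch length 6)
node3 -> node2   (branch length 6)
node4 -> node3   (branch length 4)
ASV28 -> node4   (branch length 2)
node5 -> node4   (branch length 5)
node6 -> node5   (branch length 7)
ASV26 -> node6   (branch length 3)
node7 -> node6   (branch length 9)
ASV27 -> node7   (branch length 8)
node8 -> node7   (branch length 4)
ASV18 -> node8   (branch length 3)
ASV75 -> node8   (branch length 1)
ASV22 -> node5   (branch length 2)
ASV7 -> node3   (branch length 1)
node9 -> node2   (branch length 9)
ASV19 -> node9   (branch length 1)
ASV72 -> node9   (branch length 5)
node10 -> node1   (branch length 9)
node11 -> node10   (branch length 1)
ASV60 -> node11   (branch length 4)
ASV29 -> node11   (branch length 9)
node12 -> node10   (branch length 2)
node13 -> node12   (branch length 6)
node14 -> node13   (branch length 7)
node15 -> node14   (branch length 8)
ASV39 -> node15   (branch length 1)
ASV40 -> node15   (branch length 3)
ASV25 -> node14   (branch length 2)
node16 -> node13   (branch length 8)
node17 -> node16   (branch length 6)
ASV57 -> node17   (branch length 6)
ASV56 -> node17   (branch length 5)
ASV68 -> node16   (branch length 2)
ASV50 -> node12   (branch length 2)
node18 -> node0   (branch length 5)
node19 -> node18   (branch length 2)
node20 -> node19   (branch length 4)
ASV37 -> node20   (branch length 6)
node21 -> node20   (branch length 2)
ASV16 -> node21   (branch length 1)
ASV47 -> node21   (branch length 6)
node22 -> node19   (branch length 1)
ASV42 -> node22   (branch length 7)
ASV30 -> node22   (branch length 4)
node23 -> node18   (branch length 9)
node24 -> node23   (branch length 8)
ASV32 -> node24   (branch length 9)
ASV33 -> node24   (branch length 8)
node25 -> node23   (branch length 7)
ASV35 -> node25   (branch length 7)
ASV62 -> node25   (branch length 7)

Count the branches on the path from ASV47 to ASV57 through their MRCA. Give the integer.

12

The MRCA of ASV47 and ASV57 is the root of the tree.
From ASV47 up to that node: 5 branches. From ASV57 up to the same node: 7 branches. Total: 5 + 7 = 12.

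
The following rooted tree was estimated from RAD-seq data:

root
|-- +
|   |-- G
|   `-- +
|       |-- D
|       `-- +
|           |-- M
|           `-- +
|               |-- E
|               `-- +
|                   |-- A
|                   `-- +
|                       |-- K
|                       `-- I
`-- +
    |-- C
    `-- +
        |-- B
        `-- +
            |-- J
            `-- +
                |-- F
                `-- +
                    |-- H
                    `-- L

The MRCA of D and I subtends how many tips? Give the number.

The MRCA of D and I is the node subtending (D,(M,(E,(A,(K,I))))).
That clade contains 6 terminal taxa: A, D, E, I, K, M.

6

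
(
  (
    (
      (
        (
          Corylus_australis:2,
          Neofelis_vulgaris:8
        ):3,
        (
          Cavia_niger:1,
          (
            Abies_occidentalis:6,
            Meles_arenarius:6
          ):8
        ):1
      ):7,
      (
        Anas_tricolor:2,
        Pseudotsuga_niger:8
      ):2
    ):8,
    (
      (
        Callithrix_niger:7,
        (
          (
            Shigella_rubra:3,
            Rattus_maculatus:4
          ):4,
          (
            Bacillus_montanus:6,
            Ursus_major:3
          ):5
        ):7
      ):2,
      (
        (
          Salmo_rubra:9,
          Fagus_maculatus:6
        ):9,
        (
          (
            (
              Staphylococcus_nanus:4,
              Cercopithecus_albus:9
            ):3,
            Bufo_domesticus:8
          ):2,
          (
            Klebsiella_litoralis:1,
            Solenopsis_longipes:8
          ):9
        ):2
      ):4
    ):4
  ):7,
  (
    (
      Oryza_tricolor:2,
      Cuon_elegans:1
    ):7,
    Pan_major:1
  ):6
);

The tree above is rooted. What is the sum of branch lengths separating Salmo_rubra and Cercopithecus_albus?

34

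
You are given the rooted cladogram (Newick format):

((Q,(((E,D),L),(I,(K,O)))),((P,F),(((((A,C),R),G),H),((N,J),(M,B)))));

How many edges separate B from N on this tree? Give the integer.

4

The MRCA of B and N is the node subtending ((N,J),(M,B)).
From B up to that node: 2 branches. From N up to the same node: 2 branches. Total: 2 + 2 = 4.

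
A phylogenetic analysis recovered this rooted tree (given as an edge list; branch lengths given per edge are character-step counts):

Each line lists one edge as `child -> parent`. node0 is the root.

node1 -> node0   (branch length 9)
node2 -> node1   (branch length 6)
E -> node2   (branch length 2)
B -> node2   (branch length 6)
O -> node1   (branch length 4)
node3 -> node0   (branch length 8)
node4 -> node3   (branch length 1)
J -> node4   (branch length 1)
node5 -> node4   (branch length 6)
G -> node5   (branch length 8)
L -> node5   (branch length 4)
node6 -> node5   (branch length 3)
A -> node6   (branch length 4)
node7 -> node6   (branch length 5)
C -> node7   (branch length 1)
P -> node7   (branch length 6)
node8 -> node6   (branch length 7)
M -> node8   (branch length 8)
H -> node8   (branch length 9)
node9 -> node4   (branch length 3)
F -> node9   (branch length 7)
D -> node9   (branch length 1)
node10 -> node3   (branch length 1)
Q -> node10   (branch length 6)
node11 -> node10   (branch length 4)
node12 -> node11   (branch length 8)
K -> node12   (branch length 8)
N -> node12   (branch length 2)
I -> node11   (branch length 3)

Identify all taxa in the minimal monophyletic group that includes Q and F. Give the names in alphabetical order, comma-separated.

A, C, D, F, G, H, I, J, K, L, M, N, P, Q

Tracing Q: it sits inside (Q,((K,N),I)).
Tracing F: it sits inside (F,D).
The smallest clade enclosing both is ((J,(G,L,(A,(C,P),(M,H))),(F,D)),(Q,((K,N),I))); the answer is its 14 terminal taxa in alphabetical order.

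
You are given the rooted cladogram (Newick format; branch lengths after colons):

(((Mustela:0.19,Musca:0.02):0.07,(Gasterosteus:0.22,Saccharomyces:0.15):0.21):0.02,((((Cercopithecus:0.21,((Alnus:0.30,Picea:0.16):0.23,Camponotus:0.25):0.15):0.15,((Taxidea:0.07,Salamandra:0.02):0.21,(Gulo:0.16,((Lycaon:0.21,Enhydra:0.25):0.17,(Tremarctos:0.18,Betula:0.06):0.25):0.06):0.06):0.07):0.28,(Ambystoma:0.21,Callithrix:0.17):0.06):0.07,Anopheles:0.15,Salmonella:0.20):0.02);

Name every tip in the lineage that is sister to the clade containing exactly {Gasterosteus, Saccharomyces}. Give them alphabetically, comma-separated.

Musca, Mustela

The clade containing exactly {Gasterosteus, Saccharomyces} attaches to the tree at the node subtending ((Mustela,Musca),(Gasterosteus,Saccharomyces)).
The other lineage descending from that same node — the sister group — is (Mustela,Musca); its 2 tips in alphabetical order are the answer.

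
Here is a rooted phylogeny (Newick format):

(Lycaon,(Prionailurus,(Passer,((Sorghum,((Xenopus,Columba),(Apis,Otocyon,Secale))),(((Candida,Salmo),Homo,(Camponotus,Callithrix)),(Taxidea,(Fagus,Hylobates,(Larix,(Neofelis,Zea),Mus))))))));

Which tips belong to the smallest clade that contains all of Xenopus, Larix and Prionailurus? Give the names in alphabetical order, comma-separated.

Tracing Xenopus: it sits inside (Xenopus,Columba).
Tracing Larix: it sits inside (Larix,(Neofelis,Zea),Mus).
Tracing Prionailurus: it sits inside (Prionailurus,(Passer,((Sorghum,((Xenopus,Columba),(Apis,Otocyon,Secale))),(((Candida,Salmo),Homo,(Camponotus,Callithrix)),(Taxidea,(Fagus,Hylobates,(Larix,(Neofelis,Zea),Mus))))))).
The smallest clade enclosing all 3 is (Prionailurus,(Passer,((Sorghum,((Xenopus,Columba),(Apis,Otocyon,Secale))),(((Candida,Salmo),Homo,(Camponotus,Callithrix)),(Taxidea,(Fagus,Hylobates,(Larix,(Neofelis,Zea),Mus))))))); the answer is its 20 terminal taxa in alphabetical order.

Apis, Callithrix, Camponotus, Candida, Columba, Fagus, Homo, Hylobates, Larix, Mus, Neofelis, Otocyon, Passer, Prionailurus, Salmo, Secale, Sorghum, Taxidea, Xenopus, Zea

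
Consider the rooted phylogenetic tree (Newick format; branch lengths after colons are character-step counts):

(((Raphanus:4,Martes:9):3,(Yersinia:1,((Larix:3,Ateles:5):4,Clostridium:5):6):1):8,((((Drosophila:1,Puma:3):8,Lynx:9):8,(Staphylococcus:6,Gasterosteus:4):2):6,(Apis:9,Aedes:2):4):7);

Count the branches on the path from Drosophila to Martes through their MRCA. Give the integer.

8

The MRCA of Drosophila and Martes is the root of the tree.
From Drosophila up to that node: 5 branches. From Martes up to the same node: 3 branches. Total: 5 + 3 = 8.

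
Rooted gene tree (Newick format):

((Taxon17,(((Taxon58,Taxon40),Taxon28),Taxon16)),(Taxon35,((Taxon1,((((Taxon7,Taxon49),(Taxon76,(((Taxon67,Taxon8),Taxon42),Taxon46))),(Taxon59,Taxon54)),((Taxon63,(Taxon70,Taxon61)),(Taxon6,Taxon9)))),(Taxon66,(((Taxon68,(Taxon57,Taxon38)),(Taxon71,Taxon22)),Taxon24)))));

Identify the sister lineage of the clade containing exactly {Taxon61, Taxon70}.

Taxon63

The clade containing exactly {Taxon61, Taxon70} attaches to the tree at the node subtending (Taxon63,(Taxon70,Taxon61)).
The other lineage descending from that same node — the sister group — is the single tip Taxon63.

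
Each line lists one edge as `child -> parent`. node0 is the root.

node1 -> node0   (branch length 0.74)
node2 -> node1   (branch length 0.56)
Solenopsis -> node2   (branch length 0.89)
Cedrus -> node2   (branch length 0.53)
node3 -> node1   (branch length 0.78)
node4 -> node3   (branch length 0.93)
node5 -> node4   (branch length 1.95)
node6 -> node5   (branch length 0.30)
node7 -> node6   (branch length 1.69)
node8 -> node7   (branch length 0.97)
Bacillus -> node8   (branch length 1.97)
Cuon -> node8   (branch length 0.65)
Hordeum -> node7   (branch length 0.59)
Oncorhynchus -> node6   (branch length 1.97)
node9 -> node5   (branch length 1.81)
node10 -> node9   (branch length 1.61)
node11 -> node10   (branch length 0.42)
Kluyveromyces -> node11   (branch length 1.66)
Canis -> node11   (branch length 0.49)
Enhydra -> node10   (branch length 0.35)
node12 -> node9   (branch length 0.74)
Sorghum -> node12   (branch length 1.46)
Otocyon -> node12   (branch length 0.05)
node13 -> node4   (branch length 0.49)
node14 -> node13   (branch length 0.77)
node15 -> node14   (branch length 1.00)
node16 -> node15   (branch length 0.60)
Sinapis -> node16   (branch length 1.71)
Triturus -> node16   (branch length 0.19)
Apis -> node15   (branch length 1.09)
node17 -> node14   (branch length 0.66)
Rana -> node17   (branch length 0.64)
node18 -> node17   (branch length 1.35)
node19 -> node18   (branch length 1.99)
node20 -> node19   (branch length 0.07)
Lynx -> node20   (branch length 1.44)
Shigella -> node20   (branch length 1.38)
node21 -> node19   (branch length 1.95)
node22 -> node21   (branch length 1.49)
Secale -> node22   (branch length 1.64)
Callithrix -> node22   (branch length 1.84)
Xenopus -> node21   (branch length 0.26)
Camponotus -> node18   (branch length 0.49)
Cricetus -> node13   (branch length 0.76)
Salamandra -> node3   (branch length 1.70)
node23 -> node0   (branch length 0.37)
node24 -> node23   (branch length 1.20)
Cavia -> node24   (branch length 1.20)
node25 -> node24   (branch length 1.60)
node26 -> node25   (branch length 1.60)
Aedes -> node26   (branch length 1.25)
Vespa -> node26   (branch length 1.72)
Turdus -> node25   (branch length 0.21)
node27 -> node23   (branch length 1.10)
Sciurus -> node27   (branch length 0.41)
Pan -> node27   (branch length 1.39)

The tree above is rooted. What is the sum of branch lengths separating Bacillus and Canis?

The path runs Bacillus → … → MRCA → … → Canis; the MRCA is the node subtending ((((Bacillus,Cuon),Hordeum),Oncorhynchus),(((Kluyveromyces,Canis),Enhydra),(Sorghum,Otocyon))).
Branch lengths along that path: 1.97 + 0.97 + 1.69 + 0.30 + 1.81 + 1.61 + 0.42 + 0.49 = 9.26.

9.26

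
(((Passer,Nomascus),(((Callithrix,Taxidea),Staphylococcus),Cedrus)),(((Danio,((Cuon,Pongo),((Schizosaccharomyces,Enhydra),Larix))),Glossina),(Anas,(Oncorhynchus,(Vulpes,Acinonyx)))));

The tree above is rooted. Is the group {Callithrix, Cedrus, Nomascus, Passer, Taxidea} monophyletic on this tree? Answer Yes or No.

No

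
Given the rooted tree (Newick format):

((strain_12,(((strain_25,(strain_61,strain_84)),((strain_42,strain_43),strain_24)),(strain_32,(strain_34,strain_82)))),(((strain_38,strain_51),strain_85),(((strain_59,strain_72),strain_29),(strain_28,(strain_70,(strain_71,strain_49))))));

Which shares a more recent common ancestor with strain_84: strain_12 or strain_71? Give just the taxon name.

strain_12

The MRCA of strain_84 and strain_12 subtends (strain_12,(((strain_25,(strain_61,strain_84)),((strain_42,strain_43),strain_24)),(strain_32,(strain_34,strain_82)))) (10 taxa).
The MRCA of strain_84 and strain_71 is the root, subtending the entire tree (20 taxa).
The first is nested inside the second, so strain_84 shares a more recent common ancestor with strain_12.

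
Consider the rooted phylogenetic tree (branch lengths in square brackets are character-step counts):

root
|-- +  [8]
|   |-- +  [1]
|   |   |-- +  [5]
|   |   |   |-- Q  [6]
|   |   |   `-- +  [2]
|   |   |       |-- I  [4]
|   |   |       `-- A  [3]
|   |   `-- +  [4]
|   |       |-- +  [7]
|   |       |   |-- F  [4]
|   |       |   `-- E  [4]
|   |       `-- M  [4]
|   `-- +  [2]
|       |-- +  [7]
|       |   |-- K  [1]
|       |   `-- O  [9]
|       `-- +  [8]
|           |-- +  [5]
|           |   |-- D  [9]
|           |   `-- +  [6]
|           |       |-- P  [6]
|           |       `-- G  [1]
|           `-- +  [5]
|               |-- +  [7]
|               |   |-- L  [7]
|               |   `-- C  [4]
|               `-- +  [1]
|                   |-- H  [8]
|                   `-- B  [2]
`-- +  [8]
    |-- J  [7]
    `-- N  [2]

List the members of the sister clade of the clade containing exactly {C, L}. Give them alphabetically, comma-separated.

The clade containing exactly {C, L} attaches to the tree at the node subtending ((L,C),(H,B)).
The other lineage descending from that same node — the sister group — is (H,B); its 2 tips in alphabetical order are the answer.

B, H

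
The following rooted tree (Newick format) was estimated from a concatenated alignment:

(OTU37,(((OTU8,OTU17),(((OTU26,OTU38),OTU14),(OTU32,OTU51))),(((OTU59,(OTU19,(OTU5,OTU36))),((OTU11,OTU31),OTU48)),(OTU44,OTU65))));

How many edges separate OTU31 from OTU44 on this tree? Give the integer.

6

The MRCA of OTU31 and OTU44 is the node subtending (((OTU59,(OTU19,(OTU5,OTU36))),((OTU11,OTU31),OTU48)),(OTU44,OTU65)).
From OTU31 up to that node: 4 branches. From OTU44 up to the same node: 2 branches. Total: 4 + 2 = 6.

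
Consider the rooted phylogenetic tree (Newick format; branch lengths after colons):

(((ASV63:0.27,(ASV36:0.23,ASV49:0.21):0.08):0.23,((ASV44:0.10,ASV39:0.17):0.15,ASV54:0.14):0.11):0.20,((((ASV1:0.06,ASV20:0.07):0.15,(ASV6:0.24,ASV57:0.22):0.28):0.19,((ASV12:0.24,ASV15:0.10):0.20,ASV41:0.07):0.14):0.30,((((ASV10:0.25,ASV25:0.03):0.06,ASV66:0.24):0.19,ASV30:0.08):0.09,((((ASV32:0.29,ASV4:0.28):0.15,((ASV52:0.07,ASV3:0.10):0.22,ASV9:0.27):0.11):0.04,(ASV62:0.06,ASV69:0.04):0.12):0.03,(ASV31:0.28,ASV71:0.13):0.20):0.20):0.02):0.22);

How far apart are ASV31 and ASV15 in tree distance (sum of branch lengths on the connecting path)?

1.44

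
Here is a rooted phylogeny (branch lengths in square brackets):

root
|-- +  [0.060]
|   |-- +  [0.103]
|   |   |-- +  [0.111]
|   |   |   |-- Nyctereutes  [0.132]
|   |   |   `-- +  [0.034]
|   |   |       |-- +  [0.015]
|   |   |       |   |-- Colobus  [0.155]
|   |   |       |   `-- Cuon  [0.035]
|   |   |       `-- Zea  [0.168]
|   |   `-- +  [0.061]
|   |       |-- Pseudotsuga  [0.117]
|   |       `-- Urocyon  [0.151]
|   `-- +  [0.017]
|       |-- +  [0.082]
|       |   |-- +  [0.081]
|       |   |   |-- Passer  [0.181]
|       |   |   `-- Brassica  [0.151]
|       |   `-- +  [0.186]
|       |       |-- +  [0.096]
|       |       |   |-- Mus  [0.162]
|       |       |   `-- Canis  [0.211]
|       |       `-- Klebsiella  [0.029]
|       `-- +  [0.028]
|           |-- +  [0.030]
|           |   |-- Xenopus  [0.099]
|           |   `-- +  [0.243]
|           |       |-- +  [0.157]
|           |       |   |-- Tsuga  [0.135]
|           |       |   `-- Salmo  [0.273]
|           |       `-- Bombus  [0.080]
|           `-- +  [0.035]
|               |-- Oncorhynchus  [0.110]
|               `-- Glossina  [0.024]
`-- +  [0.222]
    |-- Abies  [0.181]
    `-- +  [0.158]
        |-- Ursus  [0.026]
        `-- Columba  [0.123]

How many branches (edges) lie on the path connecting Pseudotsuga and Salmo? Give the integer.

9

The MRCA of Pseudotsuga and Salmo is the node subtending (((Nyctereutes,((Colobus,Cuon),Zea)),(Pseudotsuga,Urocyon)),(((Passer,Brassica),((Mus,Canis),Klebsiella)),((Xenopus,((Tsuga,Salmo),Bombus)),(Oncorhynchus,Glossina)))).
From Pseudotsuga up to that node: 3 branches. From Salmo up to the same node: 6 branches. Total: 3 + 6 = 9.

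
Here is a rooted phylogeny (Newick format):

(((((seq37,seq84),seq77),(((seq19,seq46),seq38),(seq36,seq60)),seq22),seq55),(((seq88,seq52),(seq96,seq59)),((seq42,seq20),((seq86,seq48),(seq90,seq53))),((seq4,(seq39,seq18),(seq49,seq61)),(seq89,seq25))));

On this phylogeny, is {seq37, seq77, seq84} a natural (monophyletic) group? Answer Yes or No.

The most recent common ancestor of these taxa subtends ((seq37,seq84),seq77).
That clade has exactly 3 tips — every listed taxon and nothing else — so the group is monophyletic.

Yes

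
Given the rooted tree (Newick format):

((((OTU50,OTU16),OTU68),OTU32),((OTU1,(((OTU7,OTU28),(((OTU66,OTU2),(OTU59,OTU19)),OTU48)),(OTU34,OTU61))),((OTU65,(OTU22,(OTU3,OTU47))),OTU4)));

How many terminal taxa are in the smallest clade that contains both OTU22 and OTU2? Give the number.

The MRCA of OTU22 and OTU2 is the node subtending ((OTU1,(((OTU7,OTU28),(((OTU66,OTU2),(OTU59,OTU19)),OTU48)),(OTU34,OTU61))),((OTU65,(OTU22,(OTU3,OTU47))),OTU4)).
That clade contains 15 terminal taxa: OTU1, OTU19, OTU2, OTU22, OTU28, OTU3, OTU34, OTU4, OTU47, OTU48, OTU59, OTU61, OTU65, OTU66, OTU7.

15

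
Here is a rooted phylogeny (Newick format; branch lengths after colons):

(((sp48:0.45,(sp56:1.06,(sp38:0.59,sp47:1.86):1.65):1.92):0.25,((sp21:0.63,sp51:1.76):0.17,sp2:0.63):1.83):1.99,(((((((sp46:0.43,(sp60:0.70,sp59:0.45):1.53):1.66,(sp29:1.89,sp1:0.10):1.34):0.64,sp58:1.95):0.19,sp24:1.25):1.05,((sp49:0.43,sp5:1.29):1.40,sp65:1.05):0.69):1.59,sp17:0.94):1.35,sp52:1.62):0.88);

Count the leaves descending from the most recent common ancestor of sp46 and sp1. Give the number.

5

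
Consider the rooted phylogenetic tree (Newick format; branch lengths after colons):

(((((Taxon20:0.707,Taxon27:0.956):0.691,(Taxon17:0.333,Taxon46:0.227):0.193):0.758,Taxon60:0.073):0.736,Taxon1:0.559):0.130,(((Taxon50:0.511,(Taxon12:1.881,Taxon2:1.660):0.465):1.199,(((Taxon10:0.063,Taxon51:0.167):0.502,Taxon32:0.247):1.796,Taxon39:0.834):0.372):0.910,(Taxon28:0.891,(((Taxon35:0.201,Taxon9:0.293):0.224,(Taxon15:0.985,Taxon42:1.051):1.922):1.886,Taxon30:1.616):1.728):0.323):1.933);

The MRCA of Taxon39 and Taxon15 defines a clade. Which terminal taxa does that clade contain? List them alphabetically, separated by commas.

Taxon10, Taxon12, Taxon15, Taxon2, Taxon28, Taxon30, Taxon32, Taxon35, Taxon39, Taxon42, Taxon50, Taxon51, Taxon9

Tracing Taxon39: it sits inside (((Taxon10,Taxon51),Taxon32),Taxon39).
Tracing Taxon15: it sits inside (Taxon15,Taxon42).
The smallest clade enclosing both is (((Taxon50,(Taxon12,Taxon2)),(((Taxon10,Taxon51),Taxon32),Taxon39)),(Taxon28,(((Taxon35,Taxon9),(Taxon15,Taxon42)),Taxon30))); the answer is its 13 terminal taxa in alphabetical order.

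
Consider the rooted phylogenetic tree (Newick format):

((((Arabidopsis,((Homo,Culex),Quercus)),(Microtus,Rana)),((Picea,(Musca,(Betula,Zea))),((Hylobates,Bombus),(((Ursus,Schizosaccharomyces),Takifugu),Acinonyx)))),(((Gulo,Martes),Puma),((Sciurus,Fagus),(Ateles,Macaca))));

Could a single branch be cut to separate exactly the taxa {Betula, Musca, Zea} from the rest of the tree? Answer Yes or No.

Yes

The most recent common ancestor of these taxa subtends (Musca,(Betula,Zea)).
That clade has exactly 3 tips — every listed taxon and nothing else — so the group is monophyletic.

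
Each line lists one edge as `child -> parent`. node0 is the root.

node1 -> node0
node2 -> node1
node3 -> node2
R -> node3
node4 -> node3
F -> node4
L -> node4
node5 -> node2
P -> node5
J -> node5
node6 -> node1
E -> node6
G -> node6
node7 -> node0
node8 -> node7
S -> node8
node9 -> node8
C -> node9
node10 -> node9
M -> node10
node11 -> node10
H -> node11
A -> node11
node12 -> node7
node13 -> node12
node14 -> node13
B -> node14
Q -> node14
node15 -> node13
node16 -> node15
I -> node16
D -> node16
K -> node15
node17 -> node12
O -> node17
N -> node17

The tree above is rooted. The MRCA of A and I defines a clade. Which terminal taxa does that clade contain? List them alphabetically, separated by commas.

A, B, C, D, H, I, K, M, N, O, Q, S

Tracing A: it sits inside (H,A).
Tracing I: it sits inside (I,D).
The smallest clade enclosing both is ((S,(C,(M,(H,A)))),(((B,Q),((I,D),K)),(O,N))); the answer is its 12 terminal taxa in alphabetical order.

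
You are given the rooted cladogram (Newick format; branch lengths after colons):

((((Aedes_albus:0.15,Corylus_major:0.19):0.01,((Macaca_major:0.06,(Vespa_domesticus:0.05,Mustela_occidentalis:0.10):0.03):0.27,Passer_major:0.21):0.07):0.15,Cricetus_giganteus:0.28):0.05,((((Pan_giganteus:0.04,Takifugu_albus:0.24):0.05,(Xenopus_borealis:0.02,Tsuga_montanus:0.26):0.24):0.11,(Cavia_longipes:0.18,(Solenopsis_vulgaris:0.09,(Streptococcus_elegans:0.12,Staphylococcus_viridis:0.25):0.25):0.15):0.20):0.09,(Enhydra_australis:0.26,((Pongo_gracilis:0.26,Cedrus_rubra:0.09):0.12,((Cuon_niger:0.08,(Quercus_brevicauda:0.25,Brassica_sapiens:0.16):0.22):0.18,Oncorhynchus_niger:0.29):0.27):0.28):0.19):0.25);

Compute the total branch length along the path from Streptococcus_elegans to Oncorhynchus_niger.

The path runs Streptococcus_elegans → … → MRCA → … → Oncorhynchus_niger; the MRCA is the node subtending ((((Pan_giganteus,Takifugu_albus),(Xenopus_borealis,Tsuga_montanus)),(Cavia_longipes,(Solenopsis_vulgaris,(Streptococcus_elegans,Staphylococcus_viridis)))),(Enhydra_australis,((Pongo_gracilis,Cedrus_rubra),((Cuon_niger,(Quercus_brevicauda,Brassica_sapiens)),Oncorhynchus_niger)))).
Branch lengths along that path: 0.12 + 0.25 + 0.15 + 0.20 + 0.09 + 0.19 + 0.28 + 0.27 + 0.29 = 1.84.

1.84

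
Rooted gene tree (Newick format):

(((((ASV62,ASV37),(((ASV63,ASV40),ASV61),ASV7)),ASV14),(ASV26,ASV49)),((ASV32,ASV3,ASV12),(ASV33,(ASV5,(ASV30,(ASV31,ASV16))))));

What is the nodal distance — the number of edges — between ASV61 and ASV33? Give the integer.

9

The MRCA of ASV61 and ASV33 is the root of the tree.
From ASV61 up to that node: 6 branches. From ASV33 up to the same node: 3 branches. Total: 6 + 3 = 9.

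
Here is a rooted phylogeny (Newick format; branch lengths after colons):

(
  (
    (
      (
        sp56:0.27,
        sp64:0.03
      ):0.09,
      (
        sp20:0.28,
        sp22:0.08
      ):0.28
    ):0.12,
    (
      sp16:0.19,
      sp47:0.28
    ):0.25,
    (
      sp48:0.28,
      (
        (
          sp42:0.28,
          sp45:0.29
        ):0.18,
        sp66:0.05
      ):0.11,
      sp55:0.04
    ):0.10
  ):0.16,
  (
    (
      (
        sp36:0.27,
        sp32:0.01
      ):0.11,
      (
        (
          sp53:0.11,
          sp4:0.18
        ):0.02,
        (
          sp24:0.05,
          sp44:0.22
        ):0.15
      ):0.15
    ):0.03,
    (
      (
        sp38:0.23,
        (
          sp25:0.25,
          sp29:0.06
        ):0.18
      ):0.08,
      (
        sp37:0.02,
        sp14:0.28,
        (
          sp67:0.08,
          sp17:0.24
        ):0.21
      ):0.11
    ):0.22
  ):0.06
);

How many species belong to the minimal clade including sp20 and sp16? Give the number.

The MRCA of sp20 and sp16 is the node subtending (((sp56,sp64),(sp20,sp22)),(sp16,sp47),(sp48,((sp42,sp45),sp66),sp55)).
That clade contains 11 terminal taxa: sp16, sp20, sp22, sp42, sp45, sp47, sp48, sp55, sp56, sp64, sp66.

11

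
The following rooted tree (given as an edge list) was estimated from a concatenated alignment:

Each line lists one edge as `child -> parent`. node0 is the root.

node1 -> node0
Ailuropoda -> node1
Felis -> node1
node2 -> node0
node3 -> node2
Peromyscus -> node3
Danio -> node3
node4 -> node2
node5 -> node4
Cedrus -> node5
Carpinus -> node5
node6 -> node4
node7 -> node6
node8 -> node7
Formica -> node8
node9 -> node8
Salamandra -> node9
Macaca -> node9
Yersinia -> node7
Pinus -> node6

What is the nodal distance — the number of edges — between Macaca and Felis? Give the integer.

9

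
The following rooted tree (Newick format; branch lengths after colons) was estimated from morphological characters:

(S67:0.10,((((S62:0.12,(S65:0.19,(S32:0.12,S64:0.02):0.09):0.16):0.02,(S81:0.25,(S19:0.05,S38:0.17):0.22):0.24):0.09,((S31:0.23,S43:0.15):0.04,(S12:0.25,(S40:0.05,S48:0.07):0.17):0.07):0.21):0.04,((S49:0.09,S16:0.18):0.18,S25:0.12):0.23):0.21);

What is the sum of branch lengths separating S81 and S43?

0.98

The path runs S81 → … → MRCA → … → S43; the MRCA is the node subtending (((S62,(S65,(S32,S64))),(S81,(S19,S38))),((S31,S43),(S12,(S40,S48)))).
Branch lengths along that path: 0.25 + 0.24 + 0.09 + 0.21 + 0.04 + 0.15 = 0.98.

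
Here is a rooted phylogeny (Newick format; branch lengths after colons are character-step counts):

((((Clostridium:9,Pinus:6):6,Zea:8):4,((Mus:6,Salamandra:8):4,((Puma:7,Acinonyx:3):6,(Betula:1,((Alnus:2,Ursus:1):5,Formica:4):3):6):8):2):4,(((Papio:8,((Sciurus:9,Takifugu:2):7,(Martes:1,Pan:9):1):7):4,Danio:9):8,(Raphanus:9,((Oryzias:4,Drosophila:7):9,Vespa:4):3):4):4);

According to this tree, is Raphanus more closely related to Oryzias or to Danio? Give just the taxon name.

Oryzias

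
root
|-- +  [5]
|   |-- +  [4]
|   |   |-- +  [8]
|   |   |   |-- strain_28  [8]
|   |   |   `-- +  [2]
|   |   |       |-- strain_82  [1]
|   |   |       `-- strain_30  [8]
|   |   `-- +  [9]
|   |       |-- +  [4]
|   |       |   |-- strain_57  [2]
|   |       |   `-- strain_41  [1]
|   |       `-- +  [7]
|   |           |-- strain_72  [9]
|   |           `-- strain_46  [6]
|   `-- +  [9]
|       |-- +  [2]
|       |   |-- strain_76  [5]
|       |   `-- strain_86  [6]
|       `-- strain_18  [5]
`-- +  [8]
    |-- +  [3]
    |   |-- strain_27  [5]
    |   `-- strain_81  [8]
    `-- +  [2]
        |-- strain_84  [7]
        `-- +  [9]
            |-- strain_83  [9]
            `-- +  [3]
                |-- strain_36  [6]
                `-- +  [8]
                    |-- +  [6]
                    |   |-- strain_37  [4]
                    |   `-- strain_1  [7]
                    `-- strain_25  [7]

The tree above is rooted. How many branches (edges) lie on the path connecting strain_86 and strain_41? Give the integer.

The MRCA of strain_86 and strain_41 is the node subtending (((strain_28,(strain_82,strain_30)),((strain_57,strain_41),(strain_72,strain_46))),((strain_76,strain_86),strain_18)).
From strain_86 up to that node: 3 branches. From strain_41 up to the same node: 4 branches. Total: 3 + 4 = 7.

7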